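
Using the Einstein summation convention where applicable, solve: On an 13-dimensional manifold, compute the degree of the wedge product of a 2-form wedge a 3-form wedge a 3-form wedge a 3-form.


The degree of a wedge product is the sum of the degrees of the individual forms.
Degrees: 2, 3, 3, 3
Total degree = 2 + 3 + 3 + 3 = 11

11


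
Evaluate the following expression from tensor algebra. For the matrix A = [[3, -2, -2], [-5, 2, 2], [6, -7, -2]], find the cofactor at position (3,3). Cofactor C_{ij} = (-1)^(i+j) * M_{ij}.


To find cofactor C_{33}, delete row 3 and column 3.
The resulting 2x2 submatrix is: [[3, -2], [-5, 2]]
Minor M_{33} = 3*2 - -2*-5
  = 6 - 10 = -4
Sign = (-1)^(3+3) = (-1)^6 = 1
Cofactor C_{33} = 1 * -4 = -4

-4


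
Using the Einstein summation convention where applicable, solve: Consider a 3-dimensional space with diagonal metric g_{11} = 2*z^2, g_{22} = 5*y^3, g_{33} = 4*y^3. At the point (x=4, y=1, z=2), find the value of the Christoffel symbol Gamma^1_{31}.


For a diagonal metric, Gamma^k_{ij} = (1/2) g^{kk} (dg_{ik}/dx_j + dg_{jk}/dx_i - dg_{ij}/dx_k).
The metric is diagonal, so g_{ab} = 0 for a != b.
At the given point: g_{11} = 8, g_{22} = 5, g_{33} = 4
g^{11} = 1/8
dg_{31}/dx_1 = 0 (off-diagonal)
dg_{11}/dx_3 = dg_{11}/dx_3 = 8
dg_{31}/dx_1 = 0 (off-diagonal)
Numerator = 0 + 8 - 0 = 8
Gamma^1_{31} = 8 / (2 * 8) = 1/2

1/2


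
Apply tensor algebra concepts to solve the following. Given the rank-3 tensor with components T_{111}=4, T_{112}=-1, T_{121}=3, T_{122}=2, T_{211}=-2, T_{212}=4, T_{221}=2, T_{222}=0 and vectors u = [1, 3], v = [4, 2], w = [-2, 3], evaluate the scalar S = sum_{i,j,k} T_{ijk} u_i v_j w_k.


S = sum over i,j,k of T_{ijk} u_i v_j w_k. Expanding all 8 terms:
T_{111}*u_1*v_1*w_1 = 4*1*4*-2 = -32  (running total: -32)
T_{112}*u_1*v_1*w_2 = -1*1*4*3 = -12  (running total: -44)
T_{121}*u_1*v_2*w_1 = 3*1*2*-2 = -12  (running total: -56)
T_{122}*u_1*v_2*w_2 = 2*1*2*3 = 12  (running total: -44)
T_{211}*u_2*v_1*w_1 = -2*3*4*-2 = 48  (running total: 4)
T_{212}*u_2*v_1*w_2 = 4*3*4*3 = 144  (running total: 148)
T_{221}*u_2*v_2*w_1 = 2*3*2*-2 = -24  (running total: 124)
T_{222}*u_2*v_2*w_2 = 0*3*2*3 = 0  (running total: 124)
S = 124

124


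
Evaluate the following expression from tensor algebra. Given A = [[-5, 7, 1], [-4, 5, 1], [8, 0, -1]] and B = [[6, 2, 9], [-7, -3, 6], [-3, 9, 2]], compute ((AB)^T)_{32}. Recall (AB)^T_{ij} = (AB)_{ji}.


(AB)^T_{ij} = (AB)_{ji} = sum_k A_{jk} B_{ki}.
For i=3, j=2 we need (AB)_{23}:
A_{21} * B_{13} = -4 * 9 = -36
A_{22} * B_{23} = 5 * 6 = 30
A_{23} * B_{33} = 1 * 2 = 2
Sum = -36 + 30 + 2 = -4

-4


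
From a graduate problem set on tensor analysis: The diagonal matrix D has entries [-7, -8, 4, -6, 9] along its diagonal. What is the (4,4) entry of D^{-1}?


For a diagonal matrix, the inverse has entries (D^{-1})_{ii} = 1/d_{ii}.
The diagonal entries are: d_{11} = -7, d_{22} = -8, d_{33} = 4, d_{44} = -6, d_{55} = 9
We need (D^{-1})_{44} = 1/d_{44} = 1/-6 = -1/6

-1/6


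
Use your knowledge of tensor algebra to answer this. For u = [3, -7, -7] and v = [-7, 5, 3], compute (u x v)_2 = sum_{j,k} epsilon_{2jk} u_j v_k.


(u x v)_2 = sum_{j,k} epsilon_{2jk} u_j v_k. Only permutations of (1,2,3) contribute; the two non-zero terms are:
eps_{213} u_1 v_3 = -1 * 3 * 3 = -9
eps_{231} u_3 v_1 = 1 * -7 * -7 = 49
(u x v)_2 = 40

40


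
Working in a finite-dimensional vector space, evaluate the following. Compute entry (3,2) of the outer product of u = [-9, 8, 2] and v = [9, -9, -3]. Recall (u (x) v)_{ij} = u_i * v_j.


The outer product entry T_{ij} = u_i * v_j.
We need i=3, j=2.
u_3 = 2, v_2 = -9
T_{3,2} = 2 * -9 = -18

-18


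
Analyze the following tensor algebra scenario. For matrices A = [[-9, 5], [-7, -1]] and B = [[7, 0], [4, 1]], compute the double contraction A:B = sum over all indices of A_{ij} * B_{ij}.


A:B = sum over all i,j of A_{ij} * B_{ij}.
Row 1: -9*7=-63, 5*0=0 => row sum = -63
Row 2: -7*4=-28, -1*1=-1 => row sum = -29
Total = -63 + -29 = -92

-92


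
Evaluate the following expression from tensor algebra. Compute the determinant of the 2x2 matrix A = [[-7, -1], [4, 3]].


For a 2x2 matrix [[a, b], [c, d]], det = a*d - b*c.
a = -7, b = -1, c = 4, d = 3
a*d = -7 * 3 = -21
b*c = -1 * 4 = -4
det = -21 - -4 = -17

-17


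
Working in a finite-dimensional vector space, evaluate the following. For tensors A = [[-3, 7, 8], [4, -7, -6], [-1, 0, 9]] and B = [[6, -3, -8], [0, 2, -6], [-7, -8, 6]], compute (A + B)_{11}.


Tensor addition is component-wise: (A + B)_{ij} = A_{ij} + B_{ij}.
A_{11} = -3
B_{11} = 6
(A + B)_{11} = -3 + 6 = 3

3


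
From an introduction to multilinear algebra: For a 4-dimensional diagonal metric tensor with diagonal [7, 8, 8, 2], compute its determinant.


For a diagonal metric, the determinant is the product of diagonal entries.
Diagonal entries: 7, 8, 8, 2
det(g) = 7 * 8 * 8 * 2 = 896

896


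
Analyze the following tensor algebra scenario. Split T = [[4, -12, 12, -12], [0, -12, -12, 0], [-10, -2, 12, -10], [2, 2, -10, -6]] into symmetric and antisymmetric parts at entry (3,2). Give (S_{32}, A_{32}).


T_{32} = -2
T_{23} = -12
S_{32} = (-2 + -12)/2 = -14/2 = -7
A_{32} = (-2 - -12)/2 = 10/2 = 5
Check: S + A = -7 + 5 = -2 = T_{32}.

(-7, 5)


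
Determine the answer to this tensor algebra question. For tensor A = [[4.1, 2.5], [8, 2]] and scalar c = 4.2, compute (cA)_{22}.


Scalar multiplication: (cA)_{ij} = c * A_{ij}.
c = 4.2
A_{22} = 2
(cA)_{22} = 4.2 * 2 = 8.4

8.4


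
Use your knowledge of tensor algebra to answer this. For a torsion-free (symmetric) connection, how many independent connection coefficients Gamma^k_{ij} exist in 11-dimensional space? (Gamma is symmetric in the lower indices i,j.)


Christoffel symbols Gamma^k_{ij} are symmetric in i,j, so there are d * d(d+1)/2 independent symbols.
d = 11
d(d+1)/2 = 11 * 12 / 2 = 66
Total = 11 * 66 = 726

726


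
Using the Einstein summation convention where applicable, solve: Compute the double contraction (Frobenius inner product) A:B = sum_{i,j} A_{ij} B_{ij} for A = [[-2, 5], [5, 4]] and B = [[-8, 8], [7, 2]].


A:B = sum over all i,j of A_{ij} * B_{ij}.
Row 1: -2*-8=16, 5*8=40 => row sum = 56
Row 2: 5*7=35, 4*2=8 => row sum = 43
Total = 56 + 43 = 99

99


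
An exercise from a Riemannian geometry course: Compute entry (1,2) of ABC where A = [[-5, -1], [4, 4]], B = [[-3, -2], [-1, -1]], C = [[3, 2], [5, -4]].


(ABC)_{12} = sum_m (AB)_{1m} C_{m2}. First compute row 1 of AB.
(AB)_{11} = -5*-3 + -1*-1 = 16
(AB)_{12} = -5*-2 + -1*-1 = 11
Now contract with column 2 of C:
(AB)_{11} * C_{12} = 16 * 2 = 32
(AB)_{12} * C_{22} = 11 * -4 = -44
(ABC)_{12} = 32 + -44 = -12

-12


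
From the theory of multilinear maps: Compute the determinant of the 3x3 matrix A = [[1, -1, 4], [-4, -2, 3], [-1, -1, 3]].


Expanding along the first row, det(A) = a11*M_11 - a12*M_12 + a13*M_13, where M_1j is the (1,j) minor.
Minor M_11 = -2*3 - 3*-1 = -3
Minor M_12 = -4*3 - 3*-1 = -9
Minor M_13 = -4*-1 - -2*-1 = 2
det = 1*(-3) - -1*(-9) + 4*(2)
    = -3 - 9 + 8
    = -4

-4


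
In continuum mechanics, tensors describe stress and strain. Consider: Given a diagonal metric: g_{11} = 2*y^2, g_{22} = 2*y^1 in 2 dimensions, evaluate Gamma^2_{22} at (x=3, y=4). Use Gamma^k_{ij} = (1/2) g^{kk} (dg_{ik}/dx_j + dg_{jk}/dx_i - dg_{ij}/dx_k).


For a diagonal metric, Gamma^k_{ij} = (1/2) g^{kk} (dg_{ik}/dx_j + dg_{jk}/dx_i - dg_{ij}/dx_k).
The metric is diagonal, so g_{ab} = 0 for a != b.
At the given point: g_{11} = 32, g_{22} = 8
g^{22} = 1/8
dg_{22}/dx_2 = dg_{22}/dx_2 = 2
dg_{22}/dx_2 = dg_{22}/dx_2 = 2
dg_{22}/dx_2 = dg_{22}/dx_2 = 2
Numerator = 2 + 2 - 2 = 2
Gamma^2_{22} = 2 / (2 * 8) = 1/8

1/8


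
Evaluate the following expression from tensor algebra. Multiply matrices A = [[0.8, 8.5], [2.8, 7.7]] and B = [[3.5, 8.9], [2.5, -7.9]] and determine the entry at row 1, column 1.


(AB)_{ij} = sum_k A_{ik} B_{kj}.
For i=1, j=1:
A_{11} * B_{11} = 0.8 * 3.5 = 2.8
A_{12} * B_{21} = 8.5 * 2.5 = 21.25
Sum = 2.8 + 21.25 = 24.05

24.05


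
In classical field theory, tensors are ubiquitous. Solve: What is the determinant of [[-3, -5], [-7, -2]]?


For a 2x2 matrix [[a, b], [c, d]], det = a*d - b*c.
a = -3, b = -5, c = -7, d = -2
a*d = -3 * -2 = 6
b*c = -5 * -7 = 35
det = 6 - 35 = -29

-29


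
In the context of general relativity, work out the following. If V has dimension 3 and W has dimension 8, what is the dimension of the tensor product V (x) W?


The dimension of a tensor product is the product of dimensions.
dim(V) = 3, dim(W) = 8
dim(V (x) W) = 3 * 8 = 24

24


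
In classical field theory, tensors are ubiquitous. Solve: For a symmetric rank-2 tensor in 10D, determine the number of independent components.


A symmetric rank-2 tensor in d dimensions has d(d+1)/2 independent components.
d = 10
d(d+1)/2 = 10 * 11 / 2 = 110 / 2 = 55

55


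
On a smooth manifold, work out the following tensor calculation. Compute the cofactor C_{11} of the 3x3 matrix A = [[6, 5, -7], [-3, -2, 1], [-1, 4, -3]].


To find cofactor C_{11}, delete row 1 and column 1.
The resulting 2x2 submatrix is: [[-2, 1], [4, -3]]
Minor M_{11} = -2*-3 - 1*4
  = 6 - 4 = 2
Sign = (-1)^(1+1) = (-1)^2 = 1
Cofactor C_{11} = 1 * 2 = 2

2


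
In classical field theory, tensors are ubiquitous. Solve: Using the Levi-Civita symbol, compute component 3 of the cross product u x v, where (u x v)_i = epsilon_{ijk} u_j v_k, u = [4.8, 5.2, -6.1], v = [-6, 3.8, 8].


(u x v)_3 = sum_{j,k} epsilon_{3jk} u_j v_k. Only permutations of (1,2,3) contribute; the two non-zero terms are:
eps_{312} u_1 v_2 = 1 * 4.8 * 3.8 = 18.24
eps_{321} u_2 v_1 = -1 * 5.2 * -6 = 31.2
(u x v)_3 = 49.44

49.44


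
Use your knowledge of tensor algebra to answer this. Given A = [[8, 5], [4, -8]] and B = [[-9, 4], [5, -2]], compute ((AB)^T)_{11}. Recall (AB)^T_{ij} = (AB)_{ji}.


(AB)^T_{ij} = (AB)_{ji} = sum_k A_{jk} B_{ki}.
For i=1, j=1 we need (AB)_{11}:
A_{11} * B_{11} = 8 * -9 = -72
A_{12} * B_{21} = 5 * 5 = 25
Sum = -72 + 25 = -47

-47


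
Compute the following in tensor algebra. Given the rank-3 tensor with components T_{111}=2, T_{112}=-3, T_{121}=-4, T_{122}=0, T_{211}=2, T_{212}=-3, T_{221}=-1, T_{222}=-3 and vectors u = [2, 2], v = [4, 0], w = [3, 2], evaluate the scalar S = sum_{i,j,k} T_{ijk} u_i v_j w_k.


S = sum over i,j,k of T_{ijk} u_i v_j w_k. Expanding all 8 terms:
T_{111}*u_1*v_1*w_1 = 2*2*4*3 = 48  (running total: 48)
T_{112}*u_1*v_1*w_2 = -3*2*4*2 = -48  (running total: 0)
T_{121}*u_1*v_2*w_1 = -4*2*0*3 = 0  (running total: 0)
T_{122}*u_1*v_2*w_2 = 0*2*0*2 = 0  (running total: 0)
T_{211}*u_2*v_1*w_1 = 2*2*4*3 = 48  (running total: 48)
T_{212}*u_2*v_1*w_2 = -3*2*4*2 = -48  (running total: 0)
T_{221}*u_2*v_2*w_1 = -1*2*0*3 = 0  (running total: 0)
T_{222}*u_2*v_2*w_2 = -3*2*0*2 = 0  (running total: 0)
S = 0

0


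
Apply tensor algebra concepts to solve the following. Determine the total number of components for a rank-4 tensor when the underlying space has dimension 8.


The number of components of a rank-r tensor in d dimensions is d^r.
Here d = 8 and r = 4.
8^4 = 4096

4096


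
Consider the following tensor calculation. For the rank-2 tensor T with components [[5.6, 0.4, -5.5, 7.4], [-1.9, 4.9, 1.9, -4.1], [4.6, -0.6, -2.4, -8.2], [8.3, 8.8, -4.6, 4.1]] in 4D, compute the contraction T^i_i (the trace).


The contraction (trace) of a rank-2 tensor is the sum of its diagonal elements.
Diagonal entries: A[1,1] = 5.6, A[2,2] = 4.9, A[3,3] = -2.4, A[4,4] = 4.1
Tr(A) = 5.6 + 4.9 + -2.4 + 4.1 = 12.2

12.2


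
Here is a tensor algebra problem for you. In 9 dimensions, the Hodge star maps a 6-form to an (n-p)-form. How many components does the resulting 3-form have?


The Hodge dual of a p-form on an n-dimensional manifold is an (n-p)-form.
n = 9, p = 6, so dual degree = 9 - 6 = 3
The number of components is C(n, n-p) = C(9, 3) = 84

84


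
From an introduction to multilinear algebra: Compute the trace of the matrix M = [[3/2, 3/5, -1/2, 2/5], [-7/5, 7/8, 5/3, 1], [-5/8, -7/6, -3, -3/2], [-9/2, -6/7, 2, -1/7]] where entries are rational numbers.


The trace is the sum of diagonal entries.
Diagonal: M[1,1] = 3/2, M[2,2] = 7/8, M[3,3] = -3, M[4,4] = -1/7
Tr(M) = 3/2 + 7/8 + -3 + -1/7
Computing step by step:
After adding M[1,1]: 3/2
After adding M[2,2]: 19/8
After adding M[3,3]: -5/8
After adding M[4,4]: -43/56
Tr(M) = -43/56

-43/56


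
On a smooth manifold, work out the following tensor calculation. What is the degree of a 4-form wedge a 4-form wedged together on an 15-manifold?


The degree of a wedge product is the sum of the degrees of the individual forms.
Degrees: 4, 4
Total degree = 4 + 4 = 8

8


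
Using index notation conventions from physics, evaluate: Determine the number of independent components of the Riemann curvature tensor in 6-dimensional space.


The Riemann tensor in d dimensions has d^2(d^2 - 1)/12 independent components.
d = 6, so d^2 = 36
d^2 - 1 = 35
d^2(d^2 - 1) = 36 * 35 = 1260
Divide by 12: 1260 / 12 = 105

105


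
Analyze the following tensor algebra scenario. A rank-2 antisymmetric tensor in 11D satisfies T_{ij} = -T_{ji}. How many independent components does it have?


An antisymmetric rank-2 tensor satisfies A_{ij} = -A_{ji}, so diagonal entries are zero.
The independent components are the upper-triangular entries: C(n, 2) = n(n-1)/2.
n = 11
C(11, 2) = 11 * 10 / 2 = 110 / 2 = 55

55


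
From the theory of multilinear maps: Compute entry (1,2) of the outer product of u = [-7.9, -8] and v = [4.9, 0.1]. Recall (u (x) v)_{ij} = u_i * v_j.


The outer product entry T_{ij} = u_i * v_j.
We need i=1, j=2.
u_1 = -7.9, v_2 = 0.1
T_{1,2} = -7.9 * 0.1 = -0.79

-0.79


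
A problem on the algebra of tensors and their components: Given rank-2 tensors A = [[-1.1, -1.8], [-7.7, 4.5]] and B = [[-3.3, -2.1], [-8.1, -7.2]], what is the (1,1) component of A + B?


Tensor addition is component-wise: (A + B)_{ij} = A_{ij} + B_{ij}.
A_{11} = -1.1
B_{11} = -3.3
(A + B)_{11} = -1.1 + -3.3 = -4.4

-4.4


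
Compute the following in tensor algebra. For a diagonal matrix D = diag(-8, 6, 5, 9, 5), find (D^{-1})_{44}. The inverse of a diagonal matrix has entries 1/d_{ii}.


For a diagonal matrix, the inverse has entries (D^{-1})_{ii} = 1/d_{ii}.
The diagonal entries are: d_{11} = -8, d_{22} = 6, d_{33} = 5, d_{44} = 9, d_{55} = 5
We need (D^{-1})_{44} = 1/d_{44} = 1/9 = 1/9

1/9


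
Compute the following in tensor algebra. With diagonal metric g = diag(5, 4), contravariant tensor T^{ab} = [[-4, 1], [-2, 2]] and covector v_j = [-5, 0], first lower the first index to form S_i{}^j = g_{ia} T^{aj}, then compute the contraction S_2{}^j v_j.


Step 1: lower the first index. For a diagonal metric, g_{ia} T^{aj} = g_{ii} T^{ij} (no sum on i).
g_{22} = 4
S_2{}^1 = 4 * T^{21} = 4 * -2 = -8
S_2{}^2 = 4 * T^{22} = 4 * 2 = 8
Step 2: contract S_2{}^j with v_j.
S_2{}^1 * v_1 = -8 * -5 = 40
S_2{}^2 * v_2 = 8 * 0 = 0
Result = 40 + 0 = 40

40


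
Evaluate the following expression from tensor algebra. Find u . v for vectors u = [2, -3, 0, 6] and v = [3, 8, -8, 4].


The inner product u . v = sum of u_i * v_i.
Term-by-term: 2 * 3, -3 * 8, 0 * -8, 6 * 4
Products: 6, -24, 0, 24
Sum = 6 + -24 + 0 + 24 = 6

6


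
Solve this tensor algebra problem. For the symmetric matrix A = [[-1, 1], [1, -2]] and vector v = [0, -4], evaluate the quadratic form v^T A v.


First compute Av:
(Av)_1 = -1*0 + 1*-4 = -4
(Av)_2 = 1*0 + -2*-4 = 8
Av = [-4, 8]
Then v^T (Av) = 0*-4 + -4*8
= 0 + -32 = -32

-32


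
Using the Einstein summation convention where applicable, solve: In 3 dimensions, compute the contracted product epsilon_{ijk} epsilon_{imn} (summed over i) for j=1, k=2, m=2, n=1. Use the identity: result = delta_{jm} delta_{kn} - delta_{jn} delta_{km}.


Using the identity: epsilon_{ijk} epsilon_{imn} = delta_{jm} delta_{kn} - delta_{jn} delta_{km}.
delta_{12} = 0
delta_{21} = 0
delta_{11} = 1
delta_{22} = 1
Result = 0 * 0 - 1 * 1 = 0 - 1 = -1

-1


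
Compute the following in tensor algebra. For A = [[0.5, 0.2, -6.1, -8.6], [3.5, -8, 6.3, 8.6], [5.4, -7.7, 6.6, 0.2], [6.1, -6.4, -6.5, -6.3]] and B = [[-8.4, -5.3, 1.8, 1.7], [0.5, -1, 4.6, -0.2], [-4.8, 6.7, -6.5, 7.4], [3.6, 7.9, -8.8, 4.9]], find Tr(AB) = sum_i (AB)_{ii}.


Tr(AB) = sum_i (AB)_{ii} where (AB)_{ii} = sum_k A_{ik} B_{ki}.
(AB)_{11} = 0.5*-8.4 + 0.2*0.5 + -6.1*-4.8 + -8.6*3.6 = -5.78
(AB)_{22} = 3.5*-5.3 + -8*-1 + 6.3*6.7 + 8.6*7.9 = 99.6
(AB)_{33} = 5.4*1.8 + -7.7*4.6 + 6.6*-6.5 + 0.2*-8.8 = -70.36
(AB)_{44} = 6.1*1.7 + -6.4*-0.2 + -6.5*7.4 + -6.3*4.9 = -67.32
Tr(AB) = -5.78 + 99.6 + -70.36 + -67.32 = -43.86

-43.86


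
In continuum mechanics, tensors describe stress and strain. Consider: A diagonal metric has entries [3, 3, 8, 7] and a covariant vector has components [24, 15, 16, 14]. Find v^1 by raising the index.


To raise an index with a diagonal metric: v^i = v_i / g_{ii}.
For index 1: v_1 = 24, g_{11} = 3
v^1 = 24 / 3 = 8

8


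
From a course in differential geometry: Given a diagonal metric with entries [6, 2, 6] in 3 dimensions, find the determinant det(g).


For a diagonal metric, the determinant is the product of diagonal entries.
Diagonal entries: 6, 2, 6
det(g) = 6 * 2 * 6 = 72

72


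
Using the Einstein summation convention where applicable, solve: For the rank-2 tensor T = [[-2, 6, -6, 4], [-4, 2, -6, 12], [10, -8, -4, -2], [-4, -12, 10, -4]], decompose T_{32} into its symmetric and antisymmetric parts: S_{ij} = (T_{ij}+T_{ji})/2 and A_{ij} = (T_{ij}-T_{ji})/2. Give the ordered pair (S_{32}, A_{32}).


T_{32} = -8
T_{23} = -6
S_{32} = (-8 + -6)/2 = -14/2 = -7
A_{32} = (-8 - -6)/2 = -2/2 = -1
Check: S + A = -7 + -1 = -8 = T_{32}.

(-7, -1)


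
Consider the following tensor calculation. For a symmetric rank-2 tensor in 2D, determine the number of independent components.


A symmetric rank-2 tensor in d dimensions has d(d+1)/2 independent components.
d = 2
d(d+1)/2 = 2 * 3 / 2 = 6 / 2 = 3

3


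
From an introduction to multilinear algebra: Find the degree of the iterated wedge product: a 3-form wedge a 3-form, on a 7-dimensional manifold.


The degree of a wedge product is the sum of the degrees of the individual forms.
Degrees: 3, 3
Total degree = 3 + 3 = 6

6


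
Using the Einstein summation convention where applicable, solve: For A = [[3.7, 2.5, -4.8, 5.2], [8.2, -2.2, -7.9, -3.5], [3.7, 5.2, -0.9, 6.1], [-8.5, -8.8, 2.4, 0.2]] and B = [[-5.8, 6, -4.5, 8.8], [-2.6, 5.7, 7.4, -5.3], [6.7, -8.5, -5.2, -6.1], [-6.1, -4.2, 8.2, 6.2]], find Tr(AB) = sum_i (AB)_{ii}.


Tr(AB) = sum_i (AB)_{ii} where (AB)_{ii} = sum_k A_{ik} B_{ki}.
(AB)_{11} = 3.7*-5.8 + 2.5*-2.6 + -4.8*6.7 + 5.2*-6.1 = -91.84
(AB)_{22} = 8.2*6 + -2.2*5.7 + -7.9*-8.5 + -3.5*-4.2 = 118.51
(AB)_{33} = 3.7*-4.5 + 5.2*7.4 + -0.9*-5.2 + 6.1*8.2 = 76.53
(AB)_{44} = -8.5*8.8 + -8.8*-5.3 + 2.4*-6.1 + 0.2*6.2 = -41.56
Tr(AB) = -91.84 + 118.51 + 76.53 + -41.56 = 61.64

61.64


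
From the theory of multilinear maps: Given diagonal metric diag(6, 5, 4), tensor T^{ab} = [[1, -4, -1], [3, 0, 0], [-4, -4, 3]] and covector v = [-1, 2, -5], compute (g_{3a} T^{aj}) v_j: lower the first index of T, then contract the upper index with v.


Step 1: lower the first index. For a diagonal metric, g_{ia} T^{aj} = g_{ii} T^{ij} (no sum on i).
g_{33} = 4
S_3{}^1 = 4 * T^{31} = 4 * -4 = -16
S_3{}^2 = 4 * T^{32} = 4 * -4 = -16
S_3{}^3 = 4 * T^{33} = 4 * 3 = 12
Step 2: contract S_3{}^j with v_j.
S_3{}^1 * v_1 = -16 * -1 = 16
S_3{}^2 * v_2 = -16 * 2 = -32
S_3{}^3 * v_3 = 12 * -5 = -60
Result = 16 + -32 + -60 = -76

-76


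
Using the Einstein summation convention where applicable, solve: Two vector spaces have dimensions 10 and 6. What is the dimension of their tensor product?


The dimension of a tensor product is the product of dimensions.
dim(V) = 10, dim(W) = 6
dim(V (x) W) = 10 * 6 = 60

60


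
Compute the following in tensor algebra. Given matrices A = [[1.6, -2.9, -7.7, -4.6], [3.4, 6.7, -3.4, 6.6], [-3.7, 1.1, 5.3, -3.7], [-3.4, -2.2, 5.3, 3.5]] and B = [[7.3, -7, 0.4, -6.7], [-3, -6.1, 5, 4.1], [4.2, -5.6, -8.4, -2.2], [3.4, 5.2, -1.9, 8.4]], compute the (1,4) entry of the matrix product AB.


(AB)_{ij} = sum_k A_{ik} B_{kj}.
For i=1, j=4:
A_{11} * B_{14} = 1.6 * -6.7 = -10.72
A_{12} * B_{24} = -2.9 * 4.1 = -11.89
A_{13} * B_{34} = -7.7 * -2.2 = 16.94
A_{14} * B_{44} = -4.6 * 8.4 = -38.64
Sum = -10.72 + -11.89 + 16.94 + -38.64 = -44.31

-44.31


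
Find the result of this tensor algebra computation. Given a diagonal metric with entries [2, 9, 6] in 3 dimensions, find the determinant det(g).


For a diagonal metric, the determinant is the product of diagonal entries.
Diagonal entries: 2, 9, 6
det(g) = 2 * 9 * 6 = 108

108


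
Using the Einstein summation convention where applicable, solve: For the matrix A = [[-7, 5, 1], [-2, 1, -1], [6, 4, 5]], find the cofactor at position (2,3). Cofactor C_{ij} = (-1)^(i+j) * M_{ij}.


To find cofactor C_{23}, delete row 2 and column 3.
The resulting 2x2 submatrix is: [[-7, 5], [6, 4]]
Minor M_{23} = -7*4 - 5*6
  = -28 - 30 = -58
Sign = (-1)^(2+3) = (-1)^5 = -1
Cofactor C_{23} = -1 * -58 = 58

58


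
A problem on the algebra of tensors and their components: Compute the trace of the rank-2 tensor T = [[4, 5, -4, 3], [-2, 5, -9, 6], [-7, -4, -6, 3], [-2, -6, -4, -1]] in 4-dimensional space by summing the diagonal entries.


The contraction (trace) of a rank-2 tensor is the sum of its diagonal elements.
Diagonal entries: A[1,1] = 4, A[2,2] = 5, A[3,3] = -6, A[4,4] = -1
Tr(A) = 4 + 5 + -6 + -1 = 2

2


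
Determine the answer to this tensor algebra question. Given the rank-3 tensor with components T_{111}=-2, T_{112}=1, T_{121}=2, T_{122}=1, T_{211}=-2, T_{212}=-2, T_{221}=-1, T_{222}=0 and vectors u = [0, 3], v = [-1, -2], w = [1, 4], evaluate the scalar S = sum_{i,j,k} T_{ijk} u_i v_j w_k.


S = sum over i,j,k of T_{ijk} u_i v_j w_k. Expanding all 8 terms:
T_{111}*u_1*v_1*w_1 = -2*0*-1*1 = 0  (running total: 0)
T_{112}*u_1*v_1*w_2 = 1*0*-1*4 = 0  (running total: 0)
T_{121}*u_1*v_2*w_1 = 2*0*-2*1 = 0  (running total: 0)
T_{122}*u_1*v_2*w_2 = 1*0*-2*4 = 0  (running total: 0)
T_{211}*u_2*v_1*w_1 = -2*3*-1*1 = 6  (running total: 6)
T_{212}*u_2*v_1*w_2 = -2*3*-1*4 = 24  (running total: 30)
T_{221}*u_2*v_2*w_1 = -1*3*-2*1 = 6  (running total: 36)
T_{222}*u_2*v_2*w_2 = 0*3*-2*4 = 0  (running total: 36)
S = 36

36


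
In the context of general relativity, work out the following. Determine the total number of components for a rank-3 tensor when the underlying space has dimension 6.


The number of components of a rank-r tensor in d dimensions is d^r.
Here d = 6 and r = 3.
6^3 = 216

216


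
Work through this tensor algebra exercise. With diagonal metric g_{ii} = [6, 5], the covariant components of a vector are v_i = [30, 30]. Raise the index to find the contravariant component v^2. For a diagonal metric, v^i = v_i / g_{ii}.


To raise an index with a diagonal metric: v^i = v_i / g_{ii}.
For index 2: v_2 = 30, g_{22} = 5
v^2 = 30 / 5 = 6

6


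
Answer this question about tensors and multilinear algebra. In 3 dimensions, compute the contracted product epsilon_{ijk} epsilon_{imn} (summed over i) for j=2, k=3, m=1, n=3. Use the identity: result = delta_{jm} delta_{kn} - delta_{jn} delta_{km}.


Using the identity: epsilon_{ijk} epsilon_{imn} = delta_{jm} delta_{kn} - delta_{jn} delta_{km}.
delta_{21} = 0
delta_{33} = 1
delta_{23} = 0
delta_{31} = 0
Result = 0 * 1 - 0 * 0 = 0 - 0 = 0

0


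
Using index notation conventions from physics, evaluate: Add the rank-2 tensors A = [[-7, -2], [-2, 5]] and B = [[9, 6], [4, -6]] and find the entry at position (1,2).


Tensor addition is component-wise: (A + B)_{ij} = A_{ij} + B_{ij}.
A_{12} = -2
B_{12} = 6
(A + B)_{12} = -2 + 6 = 4

4


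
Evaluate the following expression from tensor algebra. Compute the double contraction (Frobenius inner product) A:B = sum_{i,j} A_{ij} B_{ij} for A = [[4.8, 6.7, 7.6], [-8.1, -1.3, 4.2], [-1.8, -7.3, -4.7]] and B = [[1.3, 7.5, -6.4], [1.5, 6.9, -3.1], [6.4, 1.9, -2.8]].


A:B = sum over all i,j of A_{ij} * B_{ij}.
Row 1: 4.8*1.3=6.24, 6.7*7.5=50.25, 7.6*-6.4=-48.64 => row sum = 7.85
Row 2: -8.1*1.5=-12.15, -1.3*6.9=-8.97, 4.2*-3.1=-13.02 => row sum = -34.14
Row 3: -1.8*6.4=-11.52, -7.3*1.9=-13.87, -4.7*-2.8=13.16 => row sum = -12.23
Total = 7.85 + -34.14 + -12.23 = -38.52

-38.52


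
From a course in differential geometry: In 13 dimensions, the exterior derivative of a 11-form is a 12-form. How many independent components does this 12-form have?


The exterior derivative of a p-form is a (p+1)-form.
Its number of independent components is C(n, p+1).
n = 13, p+1 = 12
C(13, 12) = 13

13


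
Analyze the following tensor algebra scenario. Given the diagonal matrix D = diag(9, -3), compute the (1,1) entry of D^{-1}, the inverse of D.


For a diagonal matrix, the inverse has entries (D^{-1})_{ii} = 1/d_{ii}.
The diagonal entries are: d_{11} = 9, d_{22} = -3
We need (D^{-1})_{11} = 1/d_{11} = 1/9 = 1/9

1/9


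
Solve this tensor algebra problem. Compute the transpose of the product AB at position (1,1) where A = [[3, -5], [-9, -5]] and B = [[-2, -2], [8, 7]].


(AB)^T_{ij} = (AB)_{ji} = sum_k A_{jk} B_{ki}.
For i=1, j=1 we need (AB)_{11}:
A_{11} * B_{11} = 3 * -2 = -6
A_{12} * B_{21} = -5 * 8 = -40
Sum = -6 + -40 = -46

-46


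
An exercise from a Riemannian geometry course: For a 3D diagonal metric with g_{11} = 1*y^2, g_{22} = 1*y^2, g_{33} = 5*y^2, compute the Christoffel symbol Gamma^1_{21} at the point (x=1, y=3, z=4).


For a diagonal metric, Gamma^k_{ij} = (1/2) g^{kk} (dg_{ik}/dx_j + dg_{jk}/dx_i - dg_{ij}/dx_k).
The metric is diagonal, so g_{ab} = 0 for a != b.
At the given point: g_{11} = 9, g_{22} = 9, g_{33} = 45
g^{11} = 1/9
dg_{21}/dx_1 = 0 (off-diagonal)
dg_{11}/dx_2 = dg_{11}/dx_2 = 6
dg_{21}/dx_1 = 0 (off-diagonal)
Numerator = 0 + 6 - 0 = 6
Gamma^1_{21} = 6 / (2 * 9) = 1/3

1/3


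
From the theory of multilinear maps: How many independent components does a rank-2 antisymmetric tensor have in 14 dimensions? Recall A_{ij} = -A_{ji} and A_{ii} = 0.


An antisymmetric rank-2 tensor satisfies A_{ij} = -A_{ji}, so diagonal entries are zero.
The independent components are the upper-triangular entries: C(n, 2) = n(n-1)/2.
n = 14
C(14, 2) = 14 * 13 / 2 = 182 / 2 = 91

91


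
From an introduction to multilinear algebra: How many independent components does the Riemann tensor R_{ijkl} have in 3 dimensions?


The Riemann tensor in d dimensions has d^2(d^2 - 1)/12 independent components.
d = 3, so d^2 = 9
d^2 - 1 = 8
d^2(d^2 - 1) = 9 * 8 = 72
Divide by 12: 72 / 12 = 6

6


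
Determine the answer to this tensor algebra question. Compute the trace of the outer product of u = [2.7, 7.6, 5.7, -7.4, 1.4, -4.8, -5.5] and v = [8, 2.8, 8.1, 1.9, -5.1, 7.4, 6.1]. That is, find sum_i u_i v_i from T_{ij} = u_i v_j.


The outer product gives T_{ij} = u_i v_j.
The trace (contraction) is Tr(T) = sum_i T_{ii} = sum_i u_i v_i.
Diagonal entries:
T_{11} = u_1 * v_1 = 2.7 * 8 = 21.6
T_{22} = u_2 * v_2 = 7.6 * 2.8 = 21.28
T_{33} = u_3 * v_3 = 5.7 * 8.1 = 46.17
T_{44} = u_4 * v_4 = -7.4 * 1.9 = -14.06
T_{55} = u_5 * v_5 = 1.4 * -5.1 = -7.14
T_{66} = u_6 * v_6 = -4.8 * 7.4 = -35.52
T_{77} = u_7 * v_7 = -5.5 * 6.1 = -33.55
Tr(T) = 21.6 + 21.28 + 46.17 + -14.06 + -7.14 + -35.52 + -33.55 = -1.22

-1.22


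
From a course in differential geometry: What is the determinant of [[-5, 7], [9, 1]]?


For a 2x2 matrix [[a, b], [c, d]], det = a*d - b*c.
a = -5, b = 7, c = 9, d = 1
a*d = -5 * 1 = -5
b*c = 7 * 9 = 63
det = -5 - 63 = -68

-68


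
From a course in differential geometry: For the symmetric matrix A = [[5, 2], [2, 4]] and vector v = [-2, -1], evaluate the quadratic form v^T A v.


First compute Av:
(Av)_1 = 5*-2 + 2*-1 = -12
(Av)_2 = 2*-2 + 4*-1 = -8
Av = [-12, -8]
Then v^T (Av) = -2*-12 + -1*-8
= 24 + 8 = 32

32


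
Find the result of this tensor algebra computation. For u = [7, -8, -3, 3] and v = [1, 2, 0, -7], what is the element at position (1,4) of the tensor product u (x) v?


The outer product entry T_{ij} = u_i * v_j.
We need i=1, j=4.
u_1 = 7, v_4 = -7
T_{1,4} = 7 * -7 = -49

-49


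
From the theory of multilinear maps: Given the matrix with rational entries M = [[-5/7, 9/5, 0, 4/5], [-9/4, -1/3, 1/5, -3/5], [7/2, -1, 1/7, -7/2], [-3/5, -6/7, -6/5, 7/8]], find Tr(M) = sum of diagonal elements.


The trace is the sum of diagonal entries.
Diagonal: M[1,1] = -5/7, M[2,2] = -1/3, M[3,3] = 1/7, M[4,4] = 7/8
Tr(M) = -5/7 + -1/3 + 1/7 + 7/8
Computing step by step:
After adding M[1,1]: -5/7
After adding M[2,2]: -22/21
After adding M[3,3]: -19/21
After adding M[4,4]: -5/168
Tr(M) = -5/168

-5/168


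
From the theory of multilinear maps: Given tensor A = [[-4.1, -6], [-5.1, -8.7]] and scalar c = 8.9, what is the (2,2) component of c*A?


Scalar multiplication: (cA)_{ij} = c * A_{ij}.
c = 8.9
A_{22} = -8.7
(cA)_{22} = 8.9 * -8.7 = -77.43

-77.43


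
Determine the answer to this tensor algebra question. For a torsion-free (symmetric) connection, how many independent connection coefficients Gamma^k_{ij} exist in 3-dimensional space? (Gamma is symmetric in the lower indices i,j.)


Christoffel symbols Gamma^k_{ij} are symmetric in i,j, so there are d * d(d+1)/2 independent symbols.
d = 3
d(d+1)/2 = 3 * 4 / 2 = 6
Total = 3 * 6 = 18

18


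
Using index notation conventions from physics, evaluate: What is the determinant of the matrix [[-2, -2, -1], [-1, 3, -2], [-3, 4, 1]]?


Expanding along the first row, det(A) = a11*M_11 - a12*M_12 + a13*M_13, where M_1j is the (1,j) minor.
Minor M_11 = 3*1 - -2*4 = 11
Minor M_12 = -1*1 - -2*-3 = -7
Minor M_13 = -1*4 - 3*-3 = 5
det = -2*(11) - -2*(-7) + -1*(5)
    = -22 - 14 + -5
    = -41

-41


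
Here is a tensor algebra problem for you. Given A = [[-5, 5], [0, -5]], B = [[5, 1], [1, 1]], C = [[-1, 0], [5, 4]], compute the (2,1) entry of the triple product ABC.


(ABC)_{21} = sum_m (AB)_{2m} C_{m1}. First compute row 2 of AB.
(AB)_{21} = 0*5 + -5*1 = -5
(AB)_{22} = 0*1 + -5*1 = -5
Now contract with column 1 of C:
(AB)_{21} * C_{11} = -5 * -1 = 5
(AB)_{22} * C_{21} = -5 * 5 = -25
(ABC)_{21} = 5 + -25 = -20

-20


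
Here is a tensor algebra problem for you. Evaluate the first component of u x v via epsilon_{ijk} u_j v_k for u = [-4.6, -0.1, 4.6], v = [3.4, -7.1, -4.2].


(u x v)_1 = sum_{j,k} epsilon_{1jk} u_j v_k. Only permutations of (1,2,3) contribute; the two non-zero terms are:
eps_{123} u_2 v_3 = 1 * -0.1 * -4.2 = 0.42
eps_{132} u_3 v_2 = -1 * 4.6 * -7.1 = 32.66
(u x v)_1 = 33.08

33.08


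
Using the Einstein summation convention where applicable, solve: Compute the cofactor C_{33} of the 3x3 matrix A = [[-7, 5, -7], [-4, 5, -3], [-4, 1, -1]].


To find cofactor C_{33}, delete row 3 and column 3.
The resulting 2x2 submatrix is: [[-7, 5], [-4, 5]]
Minor M_{33} = -7*5 - 5*-4
  = -35 - -20 = -15
Sign = (-1)^(3+3) = (-1)^6 = 1
Cofactor C_{33} = 1 * -15 = -15

-15


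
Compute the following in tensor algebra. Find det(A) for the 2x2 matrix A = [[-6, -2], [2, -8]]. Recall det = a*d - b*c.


For a 2x2 matrix [[a, b], [c, d]], det = a*d - b*c.
a = -6, b = -2, c = 2, d = -8
a*d = -6 * -8 = 48
b*c = -2 * 2 = -4
det = 48 - -4 = 52

52


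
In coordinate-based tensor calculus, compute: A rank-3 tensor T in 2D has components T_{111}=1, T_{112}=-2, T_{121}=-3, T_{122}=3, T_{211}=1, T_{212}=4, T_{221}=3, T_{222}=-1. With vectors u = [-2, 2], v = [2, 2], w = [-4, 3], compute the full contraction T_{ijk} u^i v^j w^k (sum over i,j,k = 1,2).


S = sum over i,j,k of T_{ijk} u_i v_j w_k. Expanding all 8 terms:
T_{111}*u_1*v_1*w_1 = 1*-2*2*-4 = 16  (running total: 16)
T_{112}*u_1*v_1*w_2 = -2*-2*2*3 = 24  (running total: 40)
T_{121}*u_1*v_2*w_1 = -3*-2*2*-4 = -48  (running total: -8)
T_{122}*u_1*v_2*w_2 = 3*-2*2*3 = -36  (running total: -44)
T_{211}*u_2*v_1*w_1 = 1*2*2*-4 = -16  (running total: -60)
T_{212}*u_2*v_1*w_2 = 4*2*2*3 = 48  (running total: -12)
T_{221}*u_2*v_2*w_1 = 3*2*2*-4 = -48  (running total: -60)
T_{222}*u_2*v_2*w_2 = -1*2*2*3 = -12  (running total: -72)
S = -72

-72


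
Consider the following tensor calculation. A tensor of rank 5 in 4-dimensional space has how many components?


The number of components of a rank-r tensor in d dimensions is d^r.
Here d = 4 and r = 5.
4^5 = 1024

1024


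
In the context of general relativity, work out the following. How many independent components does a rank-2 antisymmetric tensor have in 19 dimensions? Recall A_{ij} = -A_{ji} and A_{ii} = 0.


An antisymmetric rank-2 tensor satisfies A_{ij} = -A_{ji}, so diagonal entries are zero.
The independent components are the upper-triangular entries: C(n, 2) = n(n-1)/2.
n = 19
C(19, 2) = 19 * 18 / 2 = 342 / 2 = 171

171


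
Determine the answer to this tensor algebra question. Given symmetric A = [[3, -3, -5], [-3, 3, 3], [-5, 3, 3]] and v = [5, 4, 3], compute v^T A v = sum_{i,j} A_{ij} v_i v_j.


First compute Av:
(Av)_1 = 3*5 + -3*4 + -5*3 = -12
(Av)_2 = -3*5 + 3*4 + 3*3 = 6
(Av)_3 = -5*5 + 3*4 + 3*3 = -4
Av = [-12, 6, -4]
Then v^T (Av) = 5*-12 + 4*6 + 3*-4
= -60 + 24 + -12 = -48

-48


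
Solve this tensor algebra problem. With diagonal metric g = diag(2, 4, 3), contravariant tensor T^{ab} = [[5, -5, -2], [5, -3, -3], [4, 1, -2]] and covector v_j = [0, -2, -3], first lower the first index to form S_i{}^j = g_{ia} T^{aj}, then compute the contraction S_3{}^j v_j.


Step 1: lower the first index. For a diagonal metric, g_{ia} T^{aj} = g_{ii} T^{ij} (no sum on i).
g_{33} = 3
S_3{}^1 = 3 * T^{31} = 3 * 4 = 12
S_3{}^2 = 3 * T^{32} = 3 * 1 = 3
S_3{}^3 = 3 * T^{33} = 3 * -2 = -6
Step 2: contract S_3{}^j with v_j.
S_3{}^1 * v_1 = 12 * 0 = 0
S_3{}^2 * v_2 = 3 * -2 = -6
S_3{}^3 * v_3 = -6 * -3 = 18
Result = 0 + -6 + 18 = 12

12


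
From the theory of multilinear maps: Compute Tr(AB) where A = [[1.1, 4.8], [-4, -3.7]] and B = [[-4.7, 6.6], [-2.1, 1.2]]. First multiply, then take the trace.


Tr(AB) = sum_i (AB)_{ii} where (AB)_{ii} = sum_k A_{ik} B_{ki}.
(AB)_{11} = 1.1*-4.7 + 4.8*-2.1 = -15.25
(AB)_{22} = -4*6.6 + -3.7*1.2 = -30.84
Tr(AB) = -15.25 + -30.84 = -46.09

-46.09


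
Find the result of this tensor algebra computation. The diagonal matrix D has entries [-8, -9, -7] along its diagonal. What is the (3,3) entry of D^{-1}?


For a diagonal matrix, the inverse has entries (D^{-1})_{ii} = 1/d_{ii}.
The diagonal entries are: d_{11} = -8, d_{22} = -9, d_{33} = -7
We need (D^{-1})_{33} = 1/d_{33} = 1/-7 = -1/7

-1/7


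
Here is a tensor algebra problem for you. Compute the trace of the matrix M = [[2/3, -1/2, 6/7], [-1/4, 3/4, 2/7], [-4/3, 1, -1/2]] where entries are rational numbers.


The trace is the sum of diagonal entries.
Diagonal: M[1,1] = 2/3, M[2,2] = 3/4, M[3,3] = -1/2
Tr(M) = 2/3 + 3/4 + -1/2
Computing step by step:
After adding M[1,1]: 2/3
After adding M[2,2]: 17/12
After adding M[3,3]: 11/12
Tr(M) = 11/12

11/12


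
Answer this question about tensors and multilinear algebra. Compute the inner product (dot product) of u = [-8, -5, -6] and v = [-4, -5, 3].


The inner product u . v = sum of u_i * v_i.
Term-by-term: -8 * -4, -5 * -5, -6 * 3
Products: 32, 25, -18
Sum = 32 + 25 + -18 = 39

39


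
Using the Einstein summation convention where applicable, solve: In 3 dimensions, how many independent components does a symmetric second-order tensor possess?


A symmetric rank-2 tensor in d dimensions has d(d+1)/2 independent components.
d = 3
d(d+1)/2 = 3 * 4 / 2 = 12 / 2 = 6

6


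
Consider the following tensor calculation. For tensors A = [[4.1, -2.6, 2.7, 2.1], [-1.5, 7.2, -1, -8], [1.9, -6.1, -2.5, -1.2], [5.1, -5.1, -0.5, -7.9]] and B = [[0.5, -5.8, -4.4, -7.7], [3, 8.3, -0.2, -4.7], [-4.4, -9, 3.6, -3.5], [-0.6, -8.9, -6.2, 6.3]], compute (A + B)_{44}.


Tensor addition is component-wise: (A + B)_{ij} = A_{ij} + B_{ij}.
A_{44} = -7.9
B_{44} = 6.3
(A + B)_{44} = -7.9 + 6.3 = -1.6

-1.6


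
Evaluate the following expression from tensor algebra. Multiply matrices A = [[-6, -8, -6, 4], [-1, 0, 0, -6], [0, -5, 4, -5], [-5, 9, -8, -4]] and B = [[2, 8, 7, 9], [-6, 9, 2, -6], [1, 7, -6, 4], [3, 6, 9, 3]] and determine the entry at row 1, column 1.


(AB)_{ij} = sum_k A_{ik} B_{kj}.
For i=1, j=1:
A_{11} * B_{11} = -6 * 2 = -12
A_{12} * B_{21} = -8 * -6 = 48
A_{13} * B_{31} = -6 * 1 = -6
A_{14} * B_{41} = 4 * 3 = 12
Sum = -12 + 48 + -6 + 12 = 42

42


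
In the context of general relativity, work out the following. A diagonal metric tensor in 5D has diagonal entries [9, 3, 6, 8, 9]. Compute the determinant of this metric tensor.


For a diagonal metric, the determinant is the product of diagonal entries.
Diagonal entries: 9, 3, 6, 8, 9
det(g) = 9 * 3 * 6 * 8 * 9 = 11664

11664


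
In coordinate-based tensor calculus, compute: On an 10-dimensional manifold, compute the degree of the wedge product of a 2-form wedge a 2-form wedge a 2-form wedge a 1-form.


The degree of a wedge product is the sum of the degrees of the individual forms.
Degrees: 2, 2, 2, 1
Total degree = 2 + 2 + 2 + 1 = 7

7


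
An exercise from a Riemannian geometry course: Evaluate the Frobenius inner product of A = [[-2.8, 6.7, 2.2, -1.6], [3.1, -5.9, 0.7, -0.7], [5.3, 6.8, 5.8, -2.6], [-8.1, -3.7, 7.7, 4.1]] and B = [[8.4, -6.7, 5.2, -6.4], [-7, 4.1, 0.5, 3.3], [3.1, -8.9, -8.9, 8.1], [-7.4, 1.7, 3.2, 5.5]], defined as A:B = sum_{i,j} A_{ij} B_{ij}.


A:B = sum over all i,j of A_{ij} * B_{ij}.
Row 1: -2.8*8.4=-23.52, 6.7*-6.7=-44.89, 2.2*5.2=11.44, -1.6*-6.4=10.24 => row sum = -46.73
Row 2: 3.1*-7=-21.7, -5.9*4.1=-24.19, 0.7*0.5=0.35, -0.7*3.3=-2.31 => row sum = -47.85
Row 3: 5.3*3.1=16.43, 6.8*-8.9=-60.52, 5.8*-8.9=-51.62, -2.6*8.1=-21.06 => row sum = -116.77
Row 4: -8.1*-7.4=59.94, -3.7*1.7=-6.29, 7.7*3.2=24.64, 4.1*5.5=22.55 => row sum = 100.84
Total = -46.73 + -47.85 + -116.77 + 100.84 = -110.51

-110.51


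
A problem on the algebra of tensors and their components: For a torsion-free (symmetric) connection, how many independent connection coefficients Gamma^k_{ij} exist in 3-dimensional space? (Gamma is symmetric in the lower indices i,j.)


Christoffel symbols Gamma^k_{ij} are symmetric in i,j, so there are d * d(d+1)/2 independent symbols.
d = 3
d(d+1)/2 = 3 * 4 / 2 = 6
Total = 3 * 6 = 18

18


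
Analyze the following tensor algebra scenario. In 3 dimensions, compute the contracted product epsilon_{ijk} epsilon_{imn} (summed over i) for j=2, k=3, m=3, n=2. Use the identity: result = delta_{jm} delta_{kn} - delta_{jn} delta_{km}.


Using the identity: epsilon_{ijk} epsilon_{imn} = delta_{jm} delta_{kn} - delta_{jn} delta_{km}.
delta_{23} = 0
delta_{32} = 0
delta_{22} = 1
delta_{33} = 1
Result = 0 * 0 - 1 * 1 = 0 - 1 = -1

-1


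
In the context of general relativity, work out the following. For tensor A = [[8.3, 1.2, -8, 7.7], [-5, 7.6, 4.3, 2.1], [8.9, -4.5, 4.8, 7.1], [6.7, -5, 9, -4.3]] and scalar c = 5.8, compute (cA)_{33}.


Scalar multiplication: (cA)_{ij} = c * A_{ij}.
c = 5.8
A_{33} = 4.8
(cA)_{33} = 5.8 * 4.8 = 27.84

27.84


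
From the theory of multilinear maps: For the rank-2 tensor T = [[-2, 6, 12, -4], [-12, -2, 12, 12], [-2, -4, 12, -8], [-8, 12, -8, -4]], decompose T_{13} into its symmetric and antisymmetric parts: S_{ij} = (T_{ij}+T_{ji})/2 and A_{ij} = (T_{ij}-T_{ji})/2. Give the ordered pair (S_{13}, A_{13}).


T_{13} = 12
T_{31} = -2
S_{13} = (12 + -2)/2 = 10/2 = 5
A_{13} = (12 - -2)/2 = 14/2 = 7
Check: S + A = 5 + 7 = 12 = T_{13}.

(5, 7)


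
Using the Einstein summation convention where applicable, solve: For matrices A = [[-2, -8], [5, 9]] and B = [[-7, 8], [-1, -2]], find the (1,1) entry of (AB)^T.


(AB)^T_{ij} = (AB)_{ji} = sum_k A_{jk} B_{ki}.
For i=1, j=1 we need (AB)_{11}:
A_{11} * B_{11} = -2 * -7 = 14
A_{12} * B_{21} = -8 * -1 = 8
Sum = 14 + 8 = 22

22


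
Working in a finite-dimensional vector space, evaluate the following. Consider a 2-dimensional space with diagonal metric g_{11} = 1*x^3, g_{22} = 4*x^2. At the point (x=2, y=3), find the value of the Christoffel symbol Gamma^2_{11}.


For a diagonal metric, Gamma^k_{ij} = (1/2) g^{kk} (dg_{ik}/dx_j + dg_{jk}/dx_i - dg_{ij}/dx_k).
The metric is diagonal, so g_{ab} = 0 for a != b.
At the given point: g_{11} = 8, g_{22} = 16
g^{22} = 1/16
dg_{12}/dx_1 = 0 (off-diagonal)
dg_{12}/dx_1 = 0 (off-diagonal)
dg_{11}/dx_2 = dg_{11}/dx_2 = 0
Numerator = 0 + 0 - 0 = 0
Gamma^2_{11} = 0 / (2 * 16) = 0

0
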